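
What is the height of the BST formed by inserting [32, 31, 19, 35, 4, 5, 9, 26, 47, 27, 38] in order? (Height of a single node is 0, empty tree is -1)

Insertion order: [32, 31, 19, 35, 4, 5, 9, 26, 47, 27, 38]
Tree (level-order array): [32, 31, 35, 19, None, None, 47, 4, 26, 38, None, None, 5, None, 27, None, None, None, 9]
Compute height bottom-up (empty subtree = -1):
  height(9) = 1 + max(-1, -1) = 0
  height(5) = 1 + max(-1, 0) = 1
  height(4) = 1 + max(-1, 1) = 2
  height(27) = 1 + max(-1, -1) = 0
  height(26) = 1 + max(-1, 0) = 1
  height(19) = 1 + max(2, 1) = 3
  height(31) = 1 + max(3, -1) = 4
  height(38) = 1 + max(-1, -1) = 0
  height(47) = 1 + max(0, -1) = 1
  height(35) = 1 + max(-1, 1) = 2
  height(32) = 1 + max(4, 2) = 5
Height = 5


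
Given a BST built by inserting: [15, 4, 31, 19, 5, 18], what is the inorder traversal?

Tree insertion order: [15, 4, 31, 19, 5, 18]
Tree (level-order array): [15, 4, 31, None, 5, 19, None, None, None, 18]
Inorder traversal: [4, 5, 15, 18, 19, 31]


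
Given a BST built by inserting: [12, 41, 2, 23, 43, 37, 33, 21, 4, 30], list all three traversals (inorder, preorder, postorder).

Tree insertion order: [12, 41, 2, 23, 43, 37, 33, 21, 4, 30]
Tree (level-order array): [12, 2, 41, None, 4, 23, 43, None, None, 21, 37, None, None, None, None, 33, None, 30]
Inorder (L, root, R): [2, 4, 12, 21, 23, 30, 33, 37, 41, 43]
Preorder (root, L, R): [12, 2, 4, 41, 23, 21, 37, 33, 30, 43]
Postorder (L, R, root): [4, 2, 21, 30, 33, 37, 23, 43, 41, 12]


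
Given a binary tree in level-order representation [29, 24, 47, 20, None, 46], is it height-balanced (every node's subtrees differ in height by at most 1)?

Tree (level-order array): [29, 24, 47, 20, None, 46]
Definition: a tree is height-balanced if, at every node, |h(left) - h(right)| <= 1 (empty subtree has height -1).
Bottom-up per-node check:
  node 20: h_left=-1, h_right=-1, diff=0 [OK], height=0
  node 24: h_left=0, h_right=-1, diff=1 [OK], height=1
  node 46: h_left=-1, h_right=-1, diff=0 [OK], height=0
  node 47: h_left=0, h_right=-1, diff=1 [OK], height=1
  node 29: h_left=1, h_right=1, diff=0 [OK], height=2
All nodes satisfy the balance condition.
Result: Balanced


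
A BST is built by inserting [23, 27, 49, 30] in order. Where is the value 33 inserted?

Starting tree (level order): [23, None, 27, None, 49, 30]
Insertion path: 23 -> 27 -> 49 -> 30
Result: insert 33 as right child of 30
Final tree (level order): [23, None, 27, None, 49, 30, None, None, 33]


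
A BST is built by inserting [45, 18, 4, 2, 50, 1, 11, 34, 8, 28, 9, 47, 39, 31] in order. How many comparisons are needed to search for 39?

Search path for 39: 45 -> 18 -> 34 -> 39
Found: True
Comparisons: 4


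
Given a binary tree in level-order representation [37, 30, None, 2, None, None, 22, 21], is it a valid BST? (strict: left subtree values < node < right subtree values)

Level-order array: [37, 30, None, 2, None, None, 22, 21]
Validate using subtree bounds (lo, hi): at each node, require lo < value < hi,
then recurse left with hi=value and right with lo=value.
Preorder trace (stopping at first violation):
  at node 37 with bounds (-inf, +inf): OK
  at node 30 with bounds (-inf, 37): OK
  at node 2 with bounds (-inf, 30): OK
  at node 22 with bounds (2, 30): OK
  at node 21 with bounds (2, 22): OK
No violation found at any node.
Result: Valid BST


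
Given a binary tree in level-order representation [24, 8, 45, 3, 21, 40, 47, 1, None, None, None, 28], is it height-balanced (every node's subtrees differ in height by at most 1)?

Tree (level-order array): [24, 8, 45, 3, 21, 40, 47, 1, None, None, None, 28]
Definition: a tree is height-balanced if, at every node, |h(left) - h(right)| <= 1 (empty subtree has height -1).
Bottom-up per-node check:
  node 1: h_left=-1, h_right=-1, diff=0 [OK], height=0
  node 3: h_left=0, h_right=-1, diff=1 [OK], height=1
  node 21: h_left=-1, h_right=-1, diff=0 [OK], height=0
  node 8: h_left=1, h_right=0, diff=1 [OK], height=2
  node 28: h_left=-1, h_right=-1, diff=0 [OK], height=0
  node 40: h_left=0, h_right=-1, diff=1 [OK], height=1
  node 47: h_left=-1, h_right=-1, diff=0 [OK], height=0
  node 45: h_left=1, h_right=0, diff=1 [OK], height=2
  node 24: h_left=2, h_right=2, diff=0 [OK], height=3
All nodes satisfy the balance condition.
Result: Balanced


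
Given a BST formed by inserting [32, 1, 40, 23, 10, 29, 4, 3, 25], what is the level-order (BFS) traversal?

Tree insertion order: [32, 1, 40, 23, 10, 29, 4, 3, 25]
Tree (level-order array): [32, 1, 40, None, 23, None, None, 10, 29, 4, None, 25, None, 3]
BFS from the root, enqueuing left then right child of each popped node:
  queue [32] -> pop 32, enqueue [1, 40], visited so far: [32]
  queue [1, 40] -> pop 1, enqueue [23], visited so far: [32, 1]
  queue [40, 23] -> pop 40, enqueue [none], visited so far: [32, 1, 40]
  queue [23] -> pop 23, enqueue [10, 29], visited so far: [32, 1, 40, 23]
  queue [10, 29] -> pop 10, enqueue [4], visited so far: [32, 1, 40, 23, 10]
  queue [29, 4] -> pop 29, enqueue [25], visited so far: [32, 1, 40, 23, 10, 29]
  queue [4, 25] -> pop 4, enqueue [3], visited so far: [32, 1, 40, 23, 10, 29, 4]
  queue [25, 3] -> pop 25, enqueue [none], visited so far: [32, 1, 40, 23, 10, 29, 4, 25]
  queue [3] -> pop 3, enqueue [none], visited so far: [32, 1, 40, 23, 10, 29, 4, 25, 3]
Result: [32, 1, 40, 23, 10, 29, 4, 25, 3]


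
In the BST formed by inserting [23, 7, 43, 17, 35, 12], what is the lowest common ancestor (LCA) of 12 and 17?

Tree insertion order: [23, 7, 43, 17, 35, 12]
Tree (level-order array): [23, 7, 43, None, 17, 35, None, 12]
In a BST, the LCA of p=12, q=17 is the first node v on the
root-to-leaf path with p <= v <= q (go left if both < v, right if both > v).
Walk from root:
  at 23: both 12 and 17 < 23, go left
  at 7: both 12 and 17 > 7, go right
  at 17: 12 <= 17 <= 17, this is the LCA
LCA = 17


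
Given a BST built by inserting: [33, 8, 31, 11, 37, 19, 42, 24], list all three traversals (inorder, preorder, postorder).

Tree insertion order: [33, 8, 31, 11, 37, 19, 42, 24]
Tree (level-order array): [33, 8, 37, None, 31, None, 42, 11, None, None, None, None, 19, None, 24]
Inorder (L, root, R): [8, 11, 19, 24, 31, 33, 37, 42]
Preorder (root, L, R): [33, 8, 31, 11, 19, 24, 37, 42]
Postorder (L, R, root): [24, 19, 11, 31, 8, 42, 37, 33]


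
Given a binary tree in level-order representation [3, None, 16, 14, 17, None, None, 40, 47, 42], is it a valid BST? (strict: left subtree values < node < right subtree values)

Level-order array: [3, None, 16, 14, 17, None, None, 40, 47, 42]
Validate using subtree bounds (lo, hi): at each node, require lo < value < hi,
then recurse left with hi=value and right with lo=value.
Preorder trace (stopping at first violation):
  at node 3 with bounds (-inf, +inf): OK
  at node 16 with bounds (3, +inf): OK
  at node 14 with bounds (3, 16): OK
  at node 17 with bounds (16, +inf): OK
  at node 40 with bounds (16, 17): VIOLATION
Node 40 violates its bound: not (16 < 40 < 17).
Result: Not a valid BST


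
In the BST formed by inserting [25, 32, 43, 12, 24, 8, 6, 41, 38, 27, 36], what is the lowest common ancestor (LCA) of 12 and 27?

Tree insertion order: [25, 32, 43, 12, 24, 8, 6, 41, 38, 27, 36]
Tree (level-order array): [25, 12, 32, 8, 24, 27, 43, 6, None, None, None, None, None, 41, None, None, None, 38, None, 36]
In a BST, the LCA of p=12, q=27 is the first node v on the
root-to-leaf path with p <= v <= q (go left if both < v, right if both > v).
Walk from root:
  at 25: 12 <= 25 <= 27, this is the LCA
LCA = 25


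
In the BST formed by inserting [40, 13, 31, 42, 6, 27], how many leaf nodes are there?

Tree built from: [40, 13, 31, 42, 6, 27]
Tree (level-order array): [40, 13, 42, 6, 31, None, None, None, None, 27]
Rule: A leaf has 0 children.
Per-node child counts:
  node 40: 2 child(ren)
  node 13: 2 child(ren)
  node 6: 0 child(ren)
  node 31: 1 child(ren)
  node 27: 0 child(ren)
  node 42: 0 child(ren)
Matching nodes: [6, 27, 42]
Count of leaf nodes: 3


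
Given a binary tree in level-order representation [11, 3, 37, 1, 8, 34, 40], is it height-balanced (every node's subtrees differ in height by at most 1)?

Tree (level-order array): [11, 3, 37, 1, 8, 34, 40]
Definition: a tree is height-balanced if, at every node, |h(left) - h(right)| <= 1 (empty subtree has height -1).
Bottom-up per-node check:
  node 1: h_left=-1, h_right=-1, diff=0 [OK], height=0
  node 8: h_left=-1, h_right=-1, diff=0 [OK], height=0
  node 3: h_left=0, h_right=0, diff=0 [OK], height=1
  node 34: h_left=-1, h_right=-1, diff=0 [OK], height=0
  node 40: h_left=-1, h_right=-1, diff=0 [OK], height=0
  node 37: h_left=0, h_right=0, diff=0 [OK], height=1
  node 11: h_left=1, h_right=1, diff=0 [OK], height=2
All nodes satisfy the balance condition.
Result: Balanced


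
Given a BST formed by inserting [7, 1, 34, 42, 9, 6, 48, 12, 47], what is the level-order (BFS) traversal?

Tree insertion order: [7, 1, 34, 42, 9, 6, 48, 12, 47]
Tree (level-order array): [7, 1, 34, None, 6, 9, 42, None, None, None, 12, None, 48, None, None, 47]
BFS from the root, enqueuing left then right child of each popped node:
  queue [7] -> pop 7, enqueue [1, 34], visited so far: [7]
  queue [1, 34] -> pop 1, enqueue [6], visited so far: [7, 1]
  queue [34, 6] -> pop 34, enqueue [9, 42], visited so far: [7, 1, 34]
  queue [6, 9, 42] -> pop 6, enqueue [none], visited so far: [7, 1, 34, 6]
  queue [9, 42] -> pop 9, enqueue [12], visited so far: [7, 1, 34, 6, 9]
  queue [42, 12] -> pop 42, enqueue [48], visited so far: [7, 1, 34, 6, 9, 42]
  queue [12, 48] -> pop 12, enqueue [none], visited so far: [7, 1, 34, 6, 9, 42, 12]
  queue [48] -> pop 48, enqueue [47], visited so far: [7, 1, 34, 6, 9, 42, 12, 48]
  queue [47] -> pop 47, enqueue [none], visited so far: [7, 1, 34, 6, 9, 42, 12, 48, 47]
Result: [7, 1, 34, 6, 9, 42, 12, 48, 47]


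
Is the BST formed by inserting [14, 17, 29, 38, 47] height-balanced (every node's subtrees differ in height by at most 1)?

Tree (level-order array): [14, None, 17, None, 29, None, 38, None, 47]
Definition: a tree is height-balanced if, at every node, |h(left) - h(right)| <= 1 (empty subtree has height -1).
Bottom-up per-node check:
  node 47: h_left=-1, h_right=-1, diff=0 [OK], height=0
  node 38: h_left=-1, h_right=0, diff=1 [OK], height=1
  node 29: h_left=-1, h_right=1, diff=2 [FAIL (|-1-1|=2 > 1)], height=2
  node 17: h_left=-1, h_right=2, diff=3 [FAIL (|-1-2|=3 > 1)], height=3
  node 14: h_left=-1, h_right=3, diff=4 [FAIL (|-1-3|=4 > 1)], height=4
Node 29 violates the condition: |-1 - 1| = 2 > 1.
Result: Not balanced


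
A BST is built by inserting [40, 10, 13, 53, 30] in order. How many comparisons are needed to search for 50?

Search path for 50: 40 -> 53
Found: False
Comparisons: 2


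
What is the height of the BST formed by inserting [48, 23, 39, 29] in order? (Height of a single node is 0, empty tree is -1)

Insertion order: [48, 23, 39, 29]
Tree (level-order array): [48, 23, None, None, 39, 29]
Compute height bottom-up (empty subtree = -1):
  height(29) = 1 + max(-1, -1) = 0
  height(39) = 1 + max(0, -1) = 1
  height(23) = 1 + max(-1, 1) = 2
  height(48) = 1 + max(2, -1) = 3
Height = 3


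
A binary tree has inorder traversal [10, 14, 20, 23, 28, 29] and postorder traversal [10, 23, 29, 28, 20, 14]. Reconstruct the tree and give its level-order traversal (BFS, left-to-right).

Inorder:   [10, 14, 20, 23, 28, 29]
Postorder: [10, 23, 29, 28, 20, 14]
Algorithm: postorder visits root last, so walk postorder right-to-left;
each value is the root of the current inorder slice — split it at that
value, recurse on the right subtree first, then the left.
Recursive splits:
  root=14; inorder splits into left=[10], right=[20, 23, 28, 29]
  root=20; inorder splits into left=[], right=[23, 28, 29]
  root=28; inorder splits into left=[23], right=[29]
  root=29; inorder splits into left=[], right=[]
  root=23; inorder splits into left=[], right=[]
  root=10; inorder splits into left=[], right=[]
Reconstructed level-order: [14, 10, 20, 28, 23, 29]


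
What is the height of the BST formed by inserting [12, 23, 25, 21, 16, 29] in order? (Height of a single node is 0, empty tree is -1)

Insertion order: [12, 23, 25, 21, 16, 29]
Tree (level-order array): [12, None, 23, 21, 25, 16, None, None, 29]
Compute height bottom-up (empty subtree = -1):
  height(16) = 1 + max(-1, -1) = 0
  height(21) = 1 + max(0, -1) = 1
  height(29) = 1 + max(-1, -1) = 0
  height(25) = 1 + max(-1, 0) = 1
  height(23) = 1 + max(1, 1) = 2
  height(12) = 1 + max(-1, 2) = 3
Height = 3


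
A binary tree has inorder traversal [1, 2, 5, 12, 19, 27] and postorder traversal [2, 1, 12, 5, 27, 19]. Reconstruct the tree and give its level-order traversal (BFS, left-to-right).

Inorder:   [1, 2, 5, 12, 19, 27]
Postorder: [2, 1, 12, 5, 27, 19]
Algorithm: postorder visits root last, so walk postorder right-to-left;
each value is the root of the current inorder slice — split it at that
value, recurse on the right subtree first, then the left.
Recursive splits:
  root=19; inorder splits into left=[1, 2, 5, 12], right=[27]
  root=27; inorder splits into left=[], right=[]
  root=5; inorder splits into left=[1, 2], right=[12]
  root=12; inorder splits into left=[], right=[]
  root=1; inorder splits into left=[], right=[2]
  root=2; inorder splits into left=[], right=[]
Reconstructed level-order: [19, 5, 27, 1, 12, 2]


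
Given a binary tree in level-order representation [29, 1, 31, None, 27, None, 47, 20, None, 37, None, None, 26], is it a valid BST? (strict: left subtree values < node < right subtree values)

Level-order array: [29, 1, 31, None, 27, None, 47, 20, None, 37, None, None, 26]
Validate using subtree bounds (lo, hi): at each node, require lo < value < hi,
then recurse left with hi=value and right with lo=value.
Preorder trace (stopping at first violation):
  at node 29 with bounds (-inf, +inf): OK
  at node 1 with bounds (-inf, 29): OK
  at node 27 with bounds (1, 29): OK
  at node 20 with bounds (1, 27): OK
  at node 26 with bounds (20, 27): OK
  at node 31 with bounds (29, +inf): OK
  at node 47 with bounds (31, +inf): OK
  at node 37 with bounds (31, 47): OK
No violation found at any node.
Result: Valid BST


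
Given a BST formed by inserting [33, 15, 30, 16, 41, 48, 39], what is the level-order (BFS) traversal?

Tree insertion order: [33, 15, 30, 16, 41, 48, 39]
Tree (level-order array): [33, 15, 41, None, 30, 39, 48, 16]
BFS from the root, enqueuing left then right child of each popped node:
  queue [33] -> pop 33, enqueue [15, 41], visited so far: [33]
  queue [15, 41] -> pop 15, enqueue [30], visited so far: [33, 15]
  queue [41, 30] -> pop 41, enqueue [39, 48], visited so far: [33, 15, 41]
  queue [30, 39, 48] -> pop 30, enqueue [16], visited so far: [33, 15, 41, 30]
  queue [39, 48, 16] -> pop 39, enqueue [none], visited so far: [33, 15, 41, 30, 39]
  queue [48, 16] -> pop 48, enqueue [none], visited so far: [33, 15, 41, 30, 39, 48]
  queue [16] -> pop 16, enqueue [none], visited so far: [33, 15, 41, 30, 39, 48, 16]
Result: [33, 15, 41, 30, 39, 48, 16]


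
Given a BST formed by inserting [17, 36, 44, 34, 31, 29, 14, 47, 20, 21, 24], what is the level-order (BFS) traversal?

Tree insertion order: [17, 36, 44, 34, 31, 29, 14, 47, 20, 21, 24]
Tree (level-order array): [17, 14, 36, None, None, 34, 44, 31, None, None, 47, 29, None, None, None, 20, None, None, 21, None, 24]
BFS from the root, enqueuing left then right child of each popped node:
  queue [17] -> pop 17, enqueue [14, 36], visited so far: [17]
  queue [14, 36] -> pop 14, enqueue [none], visited so far: [17, 14]
  queue [36] -> pop 36, enqueue [34, 44], visited so far: [17, 14, 36]
  queue [34, 44] -> pop 34, enqueue [31], visited so far: [17, 14, 36, 34]
  queue [44, 31] -> pop 44, enqueue [47], visited so far: [17, 14, 36, 34, 44]
  queue [31, 47] -> pop 31, enqueue [29], visited so far: [17, 14, 36, 34, 44, 31]
  queue [47, 29] -> pop 47, enqueue [none], visited so far: [17, 14, 36, 34, 44, 31, 47]
  queue [29] -> pop 29, enqueue [20], visited so far: [17, 14, 36, 34, 44, 31, 47, 29]
  queue [20] -> pop 20, enqueue [21], visited so far: [17, 14, 36, 34, 44, 31, 47, 29, 20]
  queue [21] -> pop 21, enqueue [24], visited so far: [17, 14, 36, 34, 44, 31, 47, 29, 20, 21]
  queue [24] -> pop 24, enqueue [none], visited so far: [17, 14, 36, 34, 44, 31, 47, 29, 20, 21, 24]
Result: [17, 14, 36, 34, 44, 31, 47, 29, 20, 21, 24]


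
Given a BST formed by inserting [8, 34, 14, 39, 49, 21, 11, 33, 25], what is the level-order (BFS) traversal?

Tree insertion order: [8, 34, 14, 39, 49, 21, 11, 33, 25]
Tree (level-order array): [8, None, 34, 14, 39, 11, 21, None, 49, None, None, None, 33, None, None, 25]
BFS from the root, enqueuing left then right child of each popped node:
  queue [8] -> pop 8, enqueue [34], visited so far: [8]
  queue [34] -> pop 34, enqueue [14, 39], visited so far: [8, 34]
  queue [14, 39] -> pop 14, enqueue [11, 21], visited so far: [8, 34, 14]
  queue [39, 11, 21] -> pop 39, enqueue [49], visited so far: [8, 34, 14, 39]
  queue [11, 21, 49] -> pop 11, enqueue [none], visited so far: [8, 34, 14, 39, 11]
  queue [21, 49] -> pop 21, enqueue [33], visited so far: [8, 34, 14, 39, 11, 21]
  queue [49, 33] -> pop 49, enqueue [none], visited so far: [8, 34, 14, 39, 11, 21, 49]
  queue [33] -> pop 33, enqueue [25], visited so far: [8, 34, 14, 39, 11, 21, 49, 33]
  queue [25] -> pop 25, enqueue [none], visited so far: [8, 34, 14, 39, 11, 21, 49, 33, 25]
Result: [8, 34, 14, 39, 11, 21, 49, 33, 25]


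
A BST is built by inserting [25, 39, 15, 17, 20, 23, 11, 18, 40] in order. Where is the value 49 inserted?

Starting tree (level order): [25, 15, 39, 11, 17, None, 40, None, None, None, 20, None, None, 18, 23]
Insertion path: 25 -> 39 -> 40
Result: insert 49 as right child of 40
Final tree (level order): [25, 15, 39, 11, 17, None, 40, None, None, None, 20, None, 49, 18, 23]


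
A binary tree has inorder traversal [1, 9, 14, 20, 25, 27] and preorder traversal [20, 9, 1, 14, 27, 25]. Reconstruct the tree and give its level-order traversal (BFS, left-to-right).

Inorder:  [1, 9, 14, 20, 25, 27]
Preorder: [20, 9, 1, 14, 27, 25]
Algorithm: preorder visits root first, so consume preorder in order;
for each root, split the current inorder slice at that value into
left-subtree inorder and right-subtree inorder, then recurse.
Recursive splits:
  root=20; inorder splits into left=[1, 9, 14], right=[25, 27]
  root=9; inorder splits into left=[1], right=[14]
  root=1; inorder splits into left=[], right=[]
  root=14; inorder splits into left=[], right=[]
  root=27; inorder splits into left=[25], right=[]
  root=25; inorder splits into left=[], right=[]
Reconstructed level-order: [20, 9, 27, 1, 14, 25]


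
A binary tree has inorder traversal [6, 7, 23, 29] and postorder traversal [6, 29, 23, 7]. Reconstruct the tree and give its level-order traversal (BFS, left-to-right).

Inorder:   [6, 7, 23, 29]
Postorder: [6, 29, 23, 7]
Algorithm: postorder visits root last, so walk postorder right-to-left;
each value is the root of the current inorder slice — split it at that
value, recurse on the right subtree first, then the left.
Recursive splits:
  root=7; inorder splits into left=[6], right=[23, 29]
  root=23; inorder splits into left=[], right=[29]
  root=29; inorder splits into left=[], right=[]
  root=6; inorder splits into left=[], right=[]
Reconstructed level-order: [7, 6, 23, 29]


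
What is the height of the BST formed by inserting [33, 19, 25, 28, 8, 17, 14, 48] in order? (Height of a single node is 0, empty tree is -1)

Insertion order: [33, 19, 25, 28, 8, 17, 14, 48]
Tree (level-order array): [33, 19, 48, 8, 25, None, None, None, 17, None, 28, 14]
Compute height bottom-up (empty subtree = -1):
  height(14) = 1 + max(-1, -1) = 0
  height(17) = 1 + max(0, -1) = 1
  height(8) = 1 + max(-1, 1) = 2
  height(28) = 1 + max(-1, -1) = 0
  height(25) = 1 + max(-1, 0) = 1
  height(19) = 1 + max(2, 1) = 3
  height(48) = 1 + max(-1, -1) = 0
  height(33) = 1 + max(3, 0) = 4
Height = 4


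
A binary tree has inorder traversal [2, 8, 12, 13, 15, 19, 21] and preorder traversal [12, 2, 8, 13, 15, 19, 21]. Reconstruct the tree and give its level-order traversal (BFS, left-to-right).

Inorder:  [2, 8, 12, 13, 15, 19, 21]
Preorder: [12, 2, 8, 13, 15, 19, 21]
Algorithm: preorder visits root first, so consume preorder in order;
for each root, split the current inorder slice at that value into
left-subtree inorder and right-subtree inorder, then recurse.
Recursive splits:
  root=12; inorder splits into left=[2, 8], right=[13, 15, 19, 21]
  root=2; inorder splits into left=[], right=[8]
  root=8; inorder splits into left=[], right=[]
  root=13; inorder splits into left=[], right=[15, 19, 21]
  root=15; inorder splits into left=[], right=[19, 21]
  root=19; inorder splits into left=[], right=[21]
  root=21; inorder splits into left=[], right=[]
Reconstructed level-order: [12, 2, 13, 8, 15, 19, 21]


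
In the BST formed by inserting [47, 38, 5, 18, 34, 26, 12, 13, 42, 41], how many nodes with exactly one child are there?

Tree built from: [47, 38, 5, 18, 34, 26, 12, 13, 42, 41]
Tree (level-order array): [47, 38, None, 5, 42, None, 18, 41, None, 12, 34, None, None, None, 13, 26]
Rule: These are nodes with exactly 1 non-null child.
Per-node child counts:
  node 47: 1 child(ren)
  node 38: 2 child(ren)
  node 5: 1 child(ren)
  node 18: 2 child(ren)
  node 12: 1 child(ren)
  node 13: 0 child(ren)
  node 34: 1 child(ren)
  node 26: 0 child(ren)
  node 42: 1 child(ren)
  node 41: 0 child(ren)
Matching nodes: [47, 5, 12, 34, 42]
Count of nodes with exactly one child: 5


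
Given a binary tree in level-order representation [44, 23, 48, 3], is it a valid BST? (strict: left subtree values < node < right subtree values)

Level-order array: [44, 23, 48, 3]
Validate using subtree bounds (lo, hi): at each node, require lo < value < hi,
then recurse left with hi=value and right with lo=value.
Preorder trace (stopping at first violation):
  at node 44 with bounds (-inf, +inf): OK
  at node 23 with bounds (-inf, 44): OK
  at node 3 with bounds (-inf, 23): OK
  at node 48 with bounds (44, +inf): OK
No violation found at any node.
Result: Valid BST


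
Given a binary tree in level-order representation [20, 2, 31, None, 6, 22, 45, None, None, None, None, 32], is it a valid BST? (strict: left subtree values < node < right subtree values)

Level-order array: [20, 2, 31, None, 6, 22, 45, None, None, None, None, 32]
Validate using subtree bounds (lo, hi): at each node, require lo < value < hi,
then recurse left with hi=value and right with lo=value.
Preorder trace (stopping at first violation):
  at node 20 with bounds (-inf, +inf): OK
  at node 2 with bounds (-inf, 20): OK
  at node 6 with bounds (2, 20): OK
  at node 31 with bounds (20, +inf): OK
  at node 22 with bounds (20, 31): OK
  at node 45 with bounds (31, +inf): OK
  at node 32 with bounds (31, 45): OK
No violation found at any node.
Result: Valid BST


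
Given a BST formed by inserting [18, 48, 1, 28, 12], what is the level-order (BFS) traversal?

Tree insertion order: [18, 48, 1, 28, 12]
Tree (level-order array): [18, 1, 48, None, 12, 28]
BFS from the root, enqueuing left then right child of each popped node:
  queue [18] -> pop 18, enqueue [1, 48], visited so far: [18]
  queue [1, 48] -> pop 1, enqueue [12], visited so far: [18, 1]
  queue [48, 12] -> pop 48, enqueue [28], visited so far: [18, 1, 48]
  queue [12, 28] -> pop 12, enqueue [none], visited so far: [18, 1, 48, 12]
  queue [28] -> pop 28, enqueue [none], visited so far: [18, 1, 48, 12, 28]
Result: [18, 1, 48, 12, 28]


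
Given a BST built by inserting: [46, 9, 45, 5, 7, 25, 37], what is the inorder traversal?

Tree insertion order: [46, 9, 45, 5, 7, 25, 37]
Tree (level-order array): [46, 9, None, 5, 45, None, 7, 25, None, None, None, None, 37]
Inorder traversal: [5, 7, 9, 25, 37, 45, 46]


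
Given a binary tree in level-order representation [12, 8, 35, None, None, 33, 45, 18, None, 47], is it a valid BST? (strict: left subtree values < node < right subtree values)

Level-order array: [12, 8, 35, None, None, 33, 45, 18, None, 47]
Validate using subtree bounds (lo, hi): at each node, require lo < value < hi,
then recurse left with hi=value and right with lo=value.
Preorder trace (stopping at first violation):
  at node 12 with bounds (-inf, +inf): OK
  at node 8 with bounds (-inf, 12): OK
  at node 35 with bounds (12, +inf): OK
  at node 33 with bounds (12, 35): OK
  at node 18 with bounds (12, 33): OK
  at node 45 with bounds (35, +inf): OK
  at node 47 with bounds (35, 45): VIOLATION
Node 47 violates its bound: not (35 < 47 < 45).
Result: Not a valid BST


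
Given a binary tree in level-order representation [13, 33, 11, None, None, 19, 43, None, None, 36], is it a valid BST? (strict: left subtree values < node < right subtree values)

Level-order array: [13, 33, 11, None, None, 19, 43, None, None, 36]
Validate using subtree bounds (lo, hi): at each node, require lo < value < hi,
then recurse left with hi=value and right with lo=value.
Preorder trace (stopping at first violation):
  at node 13 with bounds (-inf, +inf): OK
  at node 33 with bounds (-inf, 13): VIOLATION
Node 33 violates its bound: not (-inf < 33 < 13).
Result: Not a valid BST


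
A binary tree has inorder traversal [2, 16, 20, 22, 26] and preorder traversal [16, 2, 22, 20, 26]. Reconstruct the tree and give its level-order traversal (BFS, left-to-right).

Inorder:  [2, 16, 20, 22, 26]
Preorder: [16, 2, 22, 20, 26]
Algorithm: preorder visits root first, so consume preorder in order;
for each root, split the current inorder slice at that value into
left-subtree inorder and right-subtree inorder, then recurse.
Recursive splits:
  root=16; inorder splits into left=[2], right=[20, 22, 26]
  root=2; inorder splits into left=[], right=[]
  root=22; inorder splits into left=[20], right=[26]
  root=20; inorder splits into left=[], right=[]
  root=26; inorder splits into left=[], right=[]
Reconstructed level-order: [16, 2, 22, 20, 26]


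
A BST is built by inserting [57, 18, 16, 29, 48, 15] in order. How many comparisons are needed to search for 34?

Search path for 34: 57 -> 18 -> 29 -> 48
Found: False
Comparisons: 4


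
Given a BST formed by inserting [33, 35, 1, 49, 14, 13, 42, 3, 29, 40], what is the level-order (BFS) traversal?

Tree insertion order: [33, 35, 1, 49, 14, 13, 42, 3, 29, 40]
Tree (level-order array): [33, 1, 35, None, 14, None, 49, 13, 29, 42, None, 3, None, None, None, 40]
BFS from the root, enqueuing left then right child of each popped node:
  queue [33] -> pop 33, enqueue [1, 35], visited so far: [33]
  queue [1, 35] -> pop 1, enqueue [14], visited so far: [33, 1]
  queue [35, 14] -> pop 35, enqueue [49], visited so far: [33, 1, 35]
  queue [14, 49] -> pop 14, enqueue [13, 29], visited so far: [33, 1, 35, 14]
  queue [49, 13, 29] -> pop 49, enqueue [42], visited so far: [33, 1, 35, 14, 49]
  queue [13, 29, 42] -> pop 13, enqueue [3], visited so far: [33, 1, 35, 14, 49, 13]
  queue [29, 42, 3] -> pop 29, enqueue [none], visited so far: [33, 1, 35, 14, 49, 13, 29]
  queue [42, 3] -> pop 42, enqueue [40], visited so far: [33, 1, 35, 14, 49, 13, 29, 42]
  queue [3, 40] -> pop 3, enqueue [none], visited so far: [33, 1, 35, 14, 49, 13, 29, 42, 3]
  queue [40] -> pop 40, enqueue [none], visited so far: [33, 1, 35, 14, 49, 13, 29, 42, 3, 40]
Result: [33, 1, 35, 14, 49, 13, 29, 42, 3, 40]


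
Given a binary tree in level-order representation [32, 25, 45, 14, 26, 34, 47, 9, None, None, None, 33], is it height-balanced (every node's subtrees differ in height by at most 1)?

Tree (level-order array): [32, 25, 45, 14, 26, 34, 47, 9, None, None, None, 33]
Definition: a tree is height-balanced if, at every node, |h(left) - h(right)| <= 1 (empty subtree has height -1).
Bottom-up per-node check:
  node 9: h_left=-1, h_right=-1, diff=0 [OK], height=0
  node 14: h_left=0, h_right=-1, diff=1 [OK], height=1
  node 26: h_left=-1, h_right=-1, diff=0 [OK], height=0
  node 25: h_left=1, h_right=0, diff=1 [OK], height=2
  node 33: h_left=-1, h_right=-1, diff=0 [OK], height=0
  node 34: h_left=0, h_right=-1, diff=1 [OK], height=1
  node 47: h_left=-1, h_right=-1, diff=0 [OK], height=0
  node 45: h_left=1, h_right=0, diff=1 [OK], height=2
  node 32: h_left=2, h_right=2, diff=0 [OK], height=3
All nodes satisfy the balance condition.
Result: Balanced


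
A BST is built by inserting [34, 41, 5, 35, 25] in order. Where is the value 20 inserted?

Starting tree (level order): [34, 5, 41, None, 25, 35]
Insertion path: 34 -> 5 -> 25
Result: insert 20 as left child of 25
Final tree (level order): [34, 5, 41, None, 25, 35, None, 20]


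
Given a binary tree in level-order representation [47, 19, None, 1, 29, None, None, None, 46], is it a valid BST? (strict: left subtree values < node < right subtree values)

Level-order array: [47, 19, None, 1, 29, None, None, None, 46]
Validate using subtree bounds (lo, hi): at each node, require lo < value < hi,
then recurse left with hi=value and right with lo=value.
Preorder trace (stopping at first violation):
  at node 47 with bounds (-inf, +inf): OK
  at node 19 with bounds (-inf, 47): OK
  at node 1 with bounds (-inf, 19): OK
  at node 29 with bounds (19, 47): OK
  at node 46 with bounds (29, 47): OK
No violation found at any node.
Result: Valid BST


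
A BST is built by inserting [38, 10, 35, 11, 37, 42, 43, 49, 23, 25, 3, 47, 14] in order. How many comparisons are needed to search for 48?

Search path for 48: 38 -> 42 -> 43 -> 49 -> 47
Found: False
Comparisons: 5


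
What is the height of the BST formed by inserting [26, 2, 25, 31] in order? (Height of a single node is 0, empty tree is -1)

Insertion order: [26, 2, 25, 31]
Tree (level-order array): [26, 2, 31, None, 25]
Compute height bottom-up (empty subtree = -1):
  height(25) = 1 + max(-1, -1) = 0
  height(2) = 1 + max(-1, 0) = 1
  height(31) = 1 + max(-1, -1) = 0
  height(26) = 1 + max(1, 0) = 2
Height = 2


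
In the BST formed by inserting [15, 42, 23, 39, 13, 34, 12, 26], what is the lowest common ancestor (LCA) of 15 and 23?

Tree insertion order: [15, 42, 23, 39, 13, 34, 12, 26]
Tree (level-order array): [15, 13, 42, 12, None, 23, None, None, None, None, 39, 34, None, 26]
In a BST, the LCA of p=15, q=23 is the first node v on the
root-to-leaf path with p <= v <= q (go left if both < v, right if both > v).
Walk from root:
  at 15: 15 <= 15 <= 23, this is the LCA
LCA = 15


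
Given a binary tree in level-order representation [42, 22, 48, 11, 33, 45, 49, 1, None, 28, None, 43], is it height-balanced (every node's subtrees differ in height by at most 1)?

Tree (level-order array): [42, 22, 48, 11, 33, 45, 49, 1, None, 28, None, 43]
Definition: a tree is height-balanced if, at every node, |h(left) - h(right)| <= 1 (empty subtree has height -1).
Bottom-up per-node check:
  node 1: h_left=-1, h_right=-1, diff=0 [OK], height=0
  node 11: h_left=0, h_right=-1, diff=1 [OK], height=1
  node 28: h_left=-1, h_right=-1, diff=0 [OK], height=0
  node 33: h_left=0, h_right=-1, diff=1 [OK], height=1
  node 22: h_left=1, h_right=1, diff=0 [OK], height=2
  node 43: h_left=-1, h_right=-1, diff=0 [OK], height=0
  node 45: h_left=0, h_right=-1, diff=1 [OK], height=1
  node 49: h_left=-1, h_right=-1, diff=0 [OK], height=0
  node 48: h_left=1, h_right=0, diff=1 [OK], height=2
  node 42: h_left=2, h_right=2, diff=0 [OK], height=3
All nodes satisfy the balance condition.
Result: Balanced


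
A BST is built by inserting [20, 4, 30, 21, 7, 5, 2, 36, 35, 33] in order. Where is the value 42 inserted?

Starting tree (level order): [20, 4, 30, 2, 7, 21, 36, None, None, 5, None, None, None, 35, None, None, None, 33]
Insertion path: 20 -> 30 -> 36
Result: insert 42 as right child of 36
Final tree (level order): [20, 4, 30, 2, 7, 21, 36, None, None, 5, None, None, None, 35, 42, None, None, 33]


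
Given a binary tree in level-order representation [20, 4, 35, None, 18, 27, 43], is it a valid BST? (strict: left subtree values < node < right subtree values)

Level-order array: [20, 4, 35, None, 18, 27, 43]
Validate using subtree bounds (lo, hi): at each node, require lo < value < hi,
then recurse left with hi=value and right with lo=value.
Preorder trace (stopping at first violation):
  at node 20 with bounds (-inf, +inf): OK
  at node 4 with bounds (-inf, 20): OK
  at node 18 with bounds (4, 20): OK
  at node 35 with bounds (20, +inf): OK
  at node 27 with bounds (20, 35): OK
  at node 43 with bounds (35, +inf): OK
No violation found at any node.
Result: Valid BST


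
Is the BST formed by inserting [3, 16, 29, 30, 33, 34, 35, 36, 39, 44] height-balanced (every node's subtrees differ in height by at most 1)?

Tree (level-order array): [3, None, 16, None, 29, None, 30, None, 33, None, 34, None, 35, None, 36, None, 39, None, 44]
Definition: a tree is height-balanced if, at every node, |h(left) - h(right)| <= 1 (empty subtree has height -1).
Bottom-up per-node check:
  node 44: h_left=-1, h_right=-1, diff=0 [OK], height=0
  node 39: h_left=-1, h_right=0, diff=1 [OK], height=1
  node 36: h_left=-1, h_right=1, diff=2 [FAIL (|-1-1|=2 > 1)], height=2
  node 35: h_left=-1, h_right=2, diff=3 [FAIL (|-1-2|=3 > 1)], height=3
  node 34: h_left=-1, h_right=3, diff=4 [FAIL (|-1-3|=4 > 1)], height=4
  node 33: h_left=-1, h_right=4, diff=5 [FAIL (|-1-4|=5 > 1)], height=5
  node 30: h_left=-1, h_right=5, diff=6 [FAIL (|-1-5|=6 > 1)], height=6
  node 29: h_left=-1, h_right=6, diff=7 [FAIL (|-1-6|=7 > 1)], height=7
  node 16: h_left=-1, h_right=7, diff=8 [FAIL (|-1-7|=8 > 1)], height=8
  node 3: h_left=-1, h_right=8, diff=9 [FAIL (|-1-8|=9 > 1)], height=9
Node 36 violates the condition: |-1 - 1| = 2 > 1.
Result: Not balanced


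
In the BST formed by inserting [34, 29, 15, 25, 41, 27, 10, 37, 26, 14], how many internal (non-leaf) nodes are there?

Tree built from: [34, 29, 15, 25, 41, 27, 10, 37, 26, 14]
Tree (level-order array): [34, 29, 41, 15, None, 37, None, 10, 25, None, None, None, 14, None, 27, None, None, 26]
Rule: An internal node has at least one child.
Per-node child counts:
  node 34: 2 child(ren)
  node 29: 1 child(ren)
  node 15: 2 child(ren)
  node 10: 1 child(ren)
  node 14: 0 child(ren)
  node 25: 1 child(ren)
  node 27: 1 child(ren)
  node 26: 0 child(ren)
  node 41: 1 child(ren)
  node 37: 0 child(ren)
Matching nodes: [34, 29, 15, 10, 25, 27, 41]
Count of internal (non-leaf) nodes: 7


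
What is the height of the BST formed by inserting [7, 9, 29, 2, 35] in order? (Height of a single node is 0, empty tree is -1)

Insertion order: [7, 9, 29, 2, 35]
Tree (level-order array): [7, 2, 9, None, None, None, 29, None, 35]
Compute height bottom-up (empty subtree = -1):
  height(2) = 1 + max(-1, -1) = 0
  height(35) = 1 + max(-1, -1) = 0
  height(29) = 1 + max(-1, 0) = 1
  height(9) = 1 + max(-1, 1) = 2
  height(7) = 1 + max(0, 2) = 3
Height = 3


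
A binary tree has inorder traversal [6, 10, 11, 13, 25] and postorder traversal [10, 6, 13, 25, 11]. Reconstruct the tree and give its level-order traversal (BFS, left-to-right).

Inorder:   [6, 10, 11, 13, 25]
Postorder: [10, 6, 13, 25, 11]
Algorithm: postorder visits root last, so walk postorder right-to-left;
each value is the root of the current inorder slice — split it at that
value, recurse on the right subtree first, then the left.
Recursive splits:
  root=11; inorder splits into left=[6, 10], right=[13, 25]
  root=25; inorder splits into left=[13], right=[]
  root=13; inorder splits into left=[], right=[]
  root=6; inorder splits into left=[], right=[10]
  root=10; inorder splits into left=[], right=[]
Reconstructed level-order: [11, 6, 25, 10, 13]


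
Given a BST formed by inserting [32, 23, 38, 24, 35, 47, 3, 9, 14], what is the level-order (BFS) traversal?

Tree insertion order: [32, 23, 38, 24, 35, 47, 3, 9, 14]
Tree (level-order array): [32, 23, 38, 3, 24, 35, 47, None, 9, None, None, None, None, None, None, None, 14]
BFS from the root, enqueuing left then right child of each popped node:
  queue [32] -> pop 32, enqueue [23, 38], visited so far: [32]
  queue [23, 38] -> pop 23, enqueue [3, 24], visited so far: [32, 23]
  queue [38, 3, 24] -> pop 38, enqueue [35, 47], visited so far: [32, 23, 38]
  queue [3, 24, 35, 47] -> pop 3, enqueue [9], visited so far: [32, 23, 38, 3]
  queue [24, 35, 47, 9] -> pop 24, enqueue [none], visited so far: [32, 23, 38, 3, 24]
  queue [35, 47, 9] -> pop 35, enqueue [none], visited so far: [32, 23, 38, 3, 24, 35]
  queue [47, 9] -> pop 47, enqueue [none], visited so far: [32, 23, 38, 3, 24, 35, 47]
  queue [9] -> pop 9, enqueue [14], visited so far: [32, 23, 38, 3, 24, 35, 47, 9]
  queue [14] -> pop 14, enqueue [none], visited so far: [32, 23, 38, 3, 24, 35, 47, 9, 14]
Result: [32, 23, 38, 3, 24, 35, 47, 9, 14]


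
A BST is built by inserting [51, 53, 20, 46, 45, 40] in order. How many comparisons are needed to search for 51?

Search path for 51: 51
Found: True
Comparisons: 1


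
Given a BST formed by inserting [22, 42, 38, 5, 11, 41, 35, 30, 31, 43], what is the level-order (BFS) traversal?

Tree insertion order: [22, 42, 38, 5, 11, 41, 35, 30, 31, 43]
Tree (level-order array): [22, 5, 42, None, 11, 38, 43, None, None, 35, 41, None, None, 30, None, None, None, None, 31]
BFS from the root, enqueuing left then right child of each popped node:
  queue [22] -> pop 22, enqueue [5, 42], visited so far: [22]
  queue [5, 42] -> pop 5, enqueue [11], visited so far: [22, 5]
  queue [42, 11] -> pop 42, enqueue [38, 43], visited so far: [22, 5, 42]
  queue [11, 38, 43] -> pop 11, enqueue [none], visited so far: [22, 5, 42, 11]
  queue [38, 43] -> pop 38, enqueue [35, 41], visited so far: [22, 5, 42, 11, 38]
  queue [43, 35, 41] -> pop 43, enqueue [none], visited so far: [22, 5, 42, 11, 38, 43]
  queue [35, 41] -> pop 35, enqueue [30], visited so far: [22, 5, 42, 11, 38, 43, 35]
  queue [41, 30] -> pop 41, enqueue [none], visited so far: [22, 5, 42, 11, 38, 43, 35, 41]
  queue [30] -> pop 30, enqueue [31], visited so far: [22, 5, 42, 11, 38, 43, 35, 41, 30]
  queue [31] -> pop 31, enqueue [none], visited so far: [22, 5, 42, 11, 38, 43, 35, 41, 30, 31]
Result: [22, 5, 42, 11, 38, 43, 35, 41, 30, 31]


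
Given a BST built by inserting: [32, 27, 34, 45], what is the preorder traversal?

Tree insertion order: [32, 27, 34, 45]
Tree (level-order array): [32, 27, 34, None, None, None, 45]
Preorder traversal: [32, 27, 34, 45]


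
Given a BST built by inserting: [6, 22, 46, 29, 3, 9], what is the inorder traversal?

Tree insertion order: [6, 22, 46, 29, 3, 9]
Tree (level-order array): [6, 3, 22, None, None, 9, 46, None, None, 29]
Inorder traversal: [3, 6, 9, 22, 29, 46]


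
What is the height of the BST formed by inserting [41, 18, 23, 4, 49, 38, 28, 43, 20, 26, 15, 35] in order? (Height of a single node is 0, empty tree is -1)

Insertion order: [41, 18, 23, 4, 49, 38, 28, 43, 20, 26, 15, 35]
Tree (level-order array): [41, 18, 49, 4, 23, 43, None, None, 15, 20, 38, None, None, None, None, None, None, 28, None, 26, 35]
Compute height bottom-up (empty subtree = -1):
  height(15) = 1 + max(-1, -1) = 0
  height(4) = 1 + max(-1, 0) = 1
  height(20) = 1 + max(-1, -1) = 0
  height(26) = 1 + max(-1, -1) = 0
  height(35) = 1 + max(-1, -1) = 0
  height(28) = 1 + max(0, 0) = 1
  height(38) = 1 + max(1, -1) = 2
  height(23) = 1 + max(0, 2) = 3
  height(18) = 1 + max(1, 3) = 4
  height(43) = 1 + max(-1, -1) = 0
  height(49) = 1 + max(0, -1) = 1
  height(41) = 1 + max(4, 1) = 5
Height = 5


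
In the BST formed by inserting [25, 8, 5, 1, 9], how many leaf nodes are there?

Tree built from: [25, 8, 5, 1, 9]
Tree (level-order array): [25, 8, None, 5, 9, 1]
Rule: A leaf has 0 children.
Per-node child counts:
  node 25: 1 child(ren)
  node 8: 2 child(ren)
  node 5: 1 child(ren)
  node 1: 0 child(ren)
  node 9: 0 child(ren)
Matching nodes: [1, 9]
Count of leaf nodes: 2


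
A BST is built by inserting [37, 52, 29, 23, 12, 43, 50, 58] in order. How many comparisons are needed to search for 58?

Search path for 58: 37 -> 52 -> 58
Found: True
Comparisons: 3


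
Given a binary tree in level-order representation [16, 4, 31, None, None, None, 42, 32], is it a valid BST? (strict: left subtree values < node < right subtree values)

Level-order array: [16, 4, 31, None, None, None, 42, 32]
Validate using subtree bounds (lo, hi): at each node, require lo < value < hi,
then recurse left with hi=value and right with lo=value.
Preorder trace (stopping at first violation):
  at node 16 with bounds (-inf, +inf): OK
  at node 4 with bounds (-inf, 16): OK
  at node 31 with bounds (16, +inf): OK
  at node 42 with bounds (31, +inf): OK
  at node 32 with bounds (31, 42): OK
No violation found at any node.
Result: Valid BST
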